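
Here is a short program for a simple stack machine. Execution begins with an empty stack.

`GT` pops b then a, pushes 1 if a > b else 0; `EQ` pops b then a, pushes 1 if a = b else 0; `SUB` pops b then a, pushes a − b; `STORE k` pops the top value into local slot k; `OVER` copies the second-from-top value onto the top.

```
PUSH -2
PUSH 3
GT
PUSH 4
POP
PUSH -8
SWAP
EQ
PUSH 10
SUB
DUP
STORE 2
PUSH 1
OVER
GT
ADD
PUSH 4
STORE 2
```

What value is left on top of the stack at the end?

-9

PUSH -2 : -2
PUSH 3  : -2 3
GT      : 0
PUSH 4  : 0 4
POP     : 0
PUSH -8 : 0 -8
SWAP    : -8 0
EQ      : 0
PUSH 10 : 0 10
SUB     : -10
DUP     : -10 -10
STORE 2 : -10
PUSH 1  : -10 1
OVER    : -10 1 -10
GT      : -10 1
ADD     : -9
PUSH 4  : -9 4
STORE 2 : -9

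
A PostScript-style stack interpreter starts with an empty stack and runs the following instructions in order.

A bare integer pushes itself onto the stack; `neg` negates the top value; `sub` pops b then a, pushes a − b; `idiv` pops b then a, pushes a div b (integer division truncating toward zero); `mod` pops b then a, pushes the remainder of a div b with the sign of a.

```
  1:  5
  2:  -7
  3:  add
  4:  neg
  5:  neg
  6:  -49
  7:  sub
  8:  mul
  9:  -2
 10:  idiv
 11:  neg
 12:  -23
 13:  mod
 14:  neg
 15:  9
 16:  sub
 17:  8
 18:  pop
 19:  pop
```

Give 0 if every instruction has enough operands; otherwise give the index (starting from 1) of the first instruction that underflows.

5   → 5
-7  → 5 -7
add → -2
neg → 2
neg → -2
-49 → -2 -49
sub → 47
mul  — needs 2 operands, stack has 1 → underflow

8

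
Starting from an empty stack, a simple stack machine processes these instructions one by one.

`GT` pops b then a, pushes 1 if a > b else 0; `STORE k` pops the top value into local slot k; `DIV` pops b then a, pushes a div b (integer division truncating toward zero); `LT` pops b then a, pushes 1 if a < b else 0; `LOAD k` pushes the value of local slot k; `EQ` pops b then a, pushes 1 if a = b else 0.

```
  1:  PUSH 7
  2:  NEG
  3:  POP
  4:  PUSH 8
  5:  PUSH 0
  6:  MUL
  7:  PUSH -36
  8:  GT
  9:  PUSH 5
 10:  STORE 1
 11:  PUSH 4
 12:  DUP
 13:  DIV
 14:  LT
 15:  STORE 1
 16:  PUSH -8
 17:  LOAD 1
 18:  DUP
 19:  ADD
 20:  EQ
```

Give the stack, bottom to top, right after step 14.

[0]

PUSH 7   : 7
NEG      : -7
POP      : (empty)
PUSH 8   : 8
PUSH 0   : 8 0
MUL      : 0
PUSH -36 : 0 -36
GT       : 1
PUSH 5   : 1 5
STORE 1  : 1
PUSH 4   : 1 4
DUP      : 1 4 4
DIV      : 1 1
LT       : 0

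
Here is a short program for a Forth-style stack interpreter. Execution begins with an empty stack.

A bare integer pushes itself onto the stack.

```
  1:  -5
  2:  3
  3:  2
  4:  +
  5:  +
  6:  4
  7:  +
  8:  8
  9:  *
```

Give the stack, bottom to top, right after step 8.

-5 -> [-5]
3  -> [-5, 3]
2  -> [-5, 3, 2]
+  -> [-5, 5]
+  -> [0]
4  -> [0, 4]
+  -> [4]
8  -> [4, 8]

[4, 8]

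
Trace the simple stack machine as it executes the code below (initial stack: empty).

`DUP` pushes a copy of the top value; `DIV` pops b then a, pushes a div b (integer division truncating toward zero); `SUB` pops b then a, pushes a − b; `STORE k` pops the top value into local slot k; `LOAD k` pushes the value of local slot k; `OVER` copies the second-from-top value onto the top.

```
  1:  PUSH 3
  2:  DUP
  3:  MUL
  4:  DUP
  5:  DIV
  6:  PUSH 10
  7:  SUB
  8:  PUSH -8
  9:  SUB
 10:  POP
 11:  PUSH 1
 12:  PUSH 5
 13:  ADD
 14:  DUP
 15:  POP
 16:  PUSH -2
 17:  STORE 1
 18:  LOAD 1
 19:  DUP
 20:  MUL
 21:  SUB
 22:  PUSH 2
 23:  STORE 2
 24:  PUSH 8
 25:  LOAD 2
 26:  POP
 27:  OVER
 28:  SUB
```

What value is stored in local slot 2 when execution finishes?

2

PUSH 3  : [3]
DUP     : [3, 3]
MUL     : [9]
DUP     : [9, 9]
DIV     : [1]
PUSH 10 : [1, 10]
SUB     : [-9]
PUSH -8 : [-9, -8]
SUB     : [-1]
POP     : []
PUSH 1  : [1]
PUSH 5  : [1, 5]
ADD     : [6]
DUP     : [6, 6]
POP     : [6]
PUSH -2 : [6, -2]
STORE 1 : [6]
LOAD 1  : [6, -2]
DUP     : [6, -2, -2]
MUL     : [6, 4]
SUB     : [2]
PUSH 2  : [2, 2]
STORE 2 : [2]
PUSH 8  : [2, 8]
LOAD 2  : [2, 8, 2]
POP     : [2, 8]
OVER    : [2, 8, 2]
SUB     : [2, 6]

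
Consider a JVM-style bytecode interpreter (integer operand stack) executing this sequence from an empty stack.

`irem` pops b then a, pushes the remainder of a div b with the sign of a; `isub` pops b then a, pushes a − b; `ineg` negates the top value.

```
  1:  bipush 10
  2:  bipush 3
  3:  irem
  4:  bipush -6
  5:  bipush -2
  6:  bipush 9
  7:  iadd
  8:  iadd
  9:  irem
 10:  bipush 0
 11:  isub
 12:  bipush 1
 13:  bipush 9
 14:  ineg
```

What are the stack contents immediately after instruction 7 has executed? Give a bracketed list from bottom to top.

bipush 10  [10]
bipush 3   [10, 3]
irem       [1]
bipush -6  [1, -6]
bipush -2  [1, -6, -2]
bipush 9   [1, -6, -2, 9]
iadd       [1, -6, 7]

[1, -6, 7]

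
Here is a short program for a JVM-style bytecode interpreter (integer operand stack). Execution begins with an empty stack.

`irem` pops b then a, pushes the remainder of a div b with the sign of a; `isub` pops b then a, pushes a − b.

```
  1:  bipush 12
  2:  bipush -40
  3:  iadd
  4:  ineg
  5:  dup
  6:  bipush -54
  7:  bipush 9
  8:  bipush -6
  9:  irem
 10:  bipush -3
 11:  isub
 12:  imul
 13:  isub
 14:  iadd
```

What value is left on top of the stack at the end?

bipush 12   12
bipush -40  12 -40
iadd        -28
ineg        28
dup         28 28
bipush -54  28 28 -54
bipush 9    28 28 -54 9
bipush -6   28 28 -54 9 -6
irem        28 28 -54 3
bipush -3   28 28 -54 3 -3
isub        28 28 -54 6
imul        28 28 -324
isub        28 352
iadd        380

380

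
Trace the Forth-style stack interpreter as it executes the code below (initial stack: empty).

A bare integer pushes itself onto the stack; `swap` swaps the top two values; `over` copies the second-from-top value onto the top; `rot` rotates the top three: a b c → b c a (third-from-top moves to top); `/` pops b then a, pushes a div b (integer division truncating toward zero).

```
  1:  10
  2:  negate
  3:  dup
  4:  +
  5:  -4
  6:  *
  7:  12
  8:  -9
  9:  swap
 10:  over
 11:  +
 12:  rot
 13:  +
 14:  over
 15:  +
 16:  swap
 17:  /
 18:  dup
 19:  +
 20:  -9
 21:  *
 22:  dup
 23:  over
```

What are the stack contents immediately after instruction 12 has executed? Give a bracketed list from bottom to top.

10      [10]
negate  [-10]
dup     [-10, -10]
+       [-20]
-4      [-20, -4]
*       [80]
12      [80, 12]
-9      [80, 12, -9]
swap    [80, -9, 12]
over    [80, -9, 12, -9]
+       [80, -9, 3]
rot     [-9, 3, 80]

[-9, 3, 80]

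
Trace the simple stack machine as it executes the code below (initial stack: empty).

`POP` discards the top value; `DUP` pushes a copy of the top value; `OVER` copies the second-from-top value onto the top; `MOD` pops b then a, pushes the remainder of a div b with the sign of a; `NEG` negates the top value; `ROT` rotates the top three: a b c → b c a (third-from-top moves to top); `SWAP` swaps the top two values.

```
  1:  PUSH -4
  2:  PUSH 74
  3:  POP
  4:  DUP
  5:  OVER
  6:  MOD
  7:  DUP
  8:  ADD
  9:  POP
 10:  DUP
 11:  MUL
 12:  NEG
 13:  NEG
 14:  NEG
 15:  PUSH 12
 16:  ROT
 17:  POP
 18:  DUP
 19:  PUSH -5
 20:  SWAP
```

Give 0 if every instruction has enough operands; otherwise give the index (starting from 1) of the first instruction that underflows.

PUSH -4 → -4
PUSH 74 → -4 74
POP     → -4
DUP     → -4 -4
OVER    → -4 -4 -4
MOD     → -4 0
DUP     → -4 0 0
ADD     → -4 0
POP     → -4
DUP     → -4 -4
MUL     → 16
NEG     → -16
NEG     → 16
NEG     → -16
PUSH 12 → -16 12
ROT  — needs 3 operands, stack has 2 → underflow

16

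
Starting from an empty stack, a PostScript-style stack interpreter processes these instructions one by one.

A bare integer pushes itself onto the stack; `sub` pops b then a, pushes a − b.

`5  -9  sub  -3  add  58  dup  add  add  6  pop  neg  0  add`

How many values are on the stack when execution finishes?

5   → 5
-9  → 5 -9
sub → 14
-3  → 14 -3
add → 11
58  → 11 58
dup → 11 58 58
add → 11 116
add → 127
6   → 127 6
pop → 127
neg → -127
0   → -127 0
add → -127

1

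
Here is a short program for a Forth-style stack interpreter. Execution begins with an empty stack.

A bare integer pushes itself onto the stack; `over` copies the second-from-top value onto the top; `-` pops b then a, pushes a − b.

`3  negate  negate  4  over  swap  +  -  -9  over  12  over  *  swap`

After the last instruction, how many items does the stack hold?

3      → 3
negate → -3
negate → 3
4      → 3 4
over   → 3 4 3
swap   → 3 3 4
+      → 3 7
-      → -4
-9     → -4 -9
over   → -4 -9 -4
12     → -4 -9 -4 12
over   → -4 -9 -4 12 -4
*      → -4 -9 -4 -48
swap   → -4 -9 -48 -4

4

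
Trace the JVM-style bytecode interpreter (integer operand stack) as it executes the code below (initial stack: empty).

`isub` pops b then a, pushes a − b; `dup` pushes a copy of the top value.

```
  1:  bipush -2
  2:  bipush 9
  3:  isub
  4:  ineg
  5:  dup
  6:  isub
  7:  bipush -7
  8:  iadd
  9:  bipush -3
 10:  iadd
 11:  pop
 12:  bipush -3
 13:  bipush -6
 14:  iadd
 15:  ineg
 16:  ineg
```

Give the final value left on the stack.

-9

bipush -2 → [-2]
bipush 9  → [-2, 9]
isub      → [-11]
ineg      → [11]
dup       → [11, 11]
isub      → [0]
bipush -7 → [0, -7]
iadd      → [-7]
bipush -3 → [-7, -3]
iadd      → [-10]
pop       → []
bipush -3 → [-3]
bipush -6 → [-3, -6]
iadd      → [-9]
ineg      → [9]
ineg      → [-9]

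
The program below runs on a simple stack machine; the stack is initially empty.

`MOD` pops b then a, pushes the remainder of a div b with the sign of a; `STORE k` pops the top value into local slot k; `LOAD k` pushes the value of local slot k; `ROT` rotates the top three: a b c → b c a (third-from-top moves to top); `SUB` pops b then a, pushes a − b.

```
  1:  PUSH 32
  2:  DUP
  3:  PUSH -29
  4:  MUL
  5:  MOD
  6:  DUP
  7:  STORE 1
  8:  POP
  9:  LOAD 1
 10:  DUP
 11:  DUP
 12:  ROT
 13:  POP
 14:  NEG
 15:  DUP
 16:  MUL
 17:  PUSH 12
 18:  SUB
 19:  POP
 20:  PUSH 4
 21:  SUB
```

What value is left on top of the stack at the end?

PUSH 32  → 32
DUP      → 32 32
PUSH -29 → 32 32 -29
MUL      → 32 -928
MOD      → 32
DUP      → 32 32
STORE 1  → 32
POP      → (empty)
LOAD 1   → 32
DUP      → 32 32
DUP      → 32 32 32
ROT      → 32 32 32
POP      → 32 32
NEG      → 32 -32
DUP      → 32 -32 -32
MUL      → 32 1024
PUSH 12  → 32 1024 12
SUB      → 32 1012
POP      → 32
PUSH 4   → 32 4
SUB      → 28

28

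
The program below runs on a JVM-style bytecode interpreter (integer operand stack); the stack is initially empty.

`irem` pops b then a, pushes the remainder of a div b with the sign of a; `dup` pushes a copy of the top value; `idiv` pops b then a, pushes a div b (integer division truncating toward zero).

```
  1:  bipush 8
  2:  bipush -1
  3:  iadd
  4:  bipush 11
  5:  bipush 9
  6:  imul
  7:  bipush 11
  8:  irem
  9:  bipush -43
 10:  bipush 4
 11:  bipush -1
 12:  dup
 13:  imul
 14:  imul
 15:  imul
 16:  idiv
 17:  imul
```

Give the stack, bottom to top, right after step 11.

[7, 0, -43, 4, -1]

bipush 8    8
bipush -1   8 -1
iadd        7
bipush 11   7 11
bipush 9    7 11 9
imul        7 99
bipush 11   7 99 11
irem        7 0
bipush -43  7 0 -43
bipush 4    7 0 -43 4
bipush -1   7 0 -43 4 -1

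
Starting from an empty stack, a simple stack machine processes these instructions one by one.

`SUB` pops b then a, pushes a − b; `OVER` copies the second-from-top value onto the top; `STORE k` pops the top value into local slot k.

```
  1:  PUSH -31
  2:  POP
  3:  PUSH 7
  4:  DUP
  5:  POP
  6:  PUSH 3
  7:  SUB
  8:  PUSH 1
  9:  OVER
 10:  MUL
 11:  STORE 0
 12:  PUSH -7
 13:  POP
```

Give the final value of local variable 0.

4

PUSH -31 → -31
POP      → (empty)
PUSH 7   → 7
DUP      → 7 7
POP      → 7
PUSH 3   → 7 3
SUB      → 4
PUSH 1   → 4 1
OVER     → 4 1 4
MUL      → 4 4
STORE 0  → 4
PUSH -7  → 4 -7
POP      → 4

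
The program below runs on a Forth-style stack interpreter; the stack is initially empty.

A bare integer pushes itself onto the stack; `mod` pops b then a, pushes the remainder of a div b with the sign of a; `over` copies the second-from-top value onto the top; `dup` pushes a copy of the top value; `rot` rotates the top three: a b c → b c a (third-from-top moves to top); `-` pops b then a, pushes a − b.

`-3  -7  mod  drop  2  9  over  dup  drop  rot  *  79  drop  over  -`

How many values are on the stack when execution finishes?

2

-3   → -3
-7   → -3 -7
mod  → -3
drop → (empty)
2    → 2
9    → 2 9
over → 2 9 2
dup  → 2 9 2 2
drop → 2 9 2
rot  → 9 2 2
*    → 9 4
79   → 9 4 79
drop → 9 4
over → 9 4 9
-    → 9 -5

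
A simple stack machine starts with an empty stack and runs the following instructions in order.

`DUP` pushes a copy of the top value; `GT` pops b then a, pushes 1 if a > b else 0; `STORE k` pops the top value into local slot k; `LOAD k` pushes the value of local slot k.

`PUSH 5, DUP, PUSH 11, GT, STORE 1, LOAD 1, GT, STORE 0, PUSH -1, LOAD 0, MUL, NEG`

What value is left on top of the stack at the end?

1

PUSH 5  → 5
DUP     → 5 5
PUSH 11 → 5 5 11
GT      → 5 0
STORE 1 → 5
LOAD 1  → 5 0
GT      → 1
STORE 0 → (empty)
PUSH -1 → -1
LOAD 0  → -1 1
MUL     → -1
NEG     → 1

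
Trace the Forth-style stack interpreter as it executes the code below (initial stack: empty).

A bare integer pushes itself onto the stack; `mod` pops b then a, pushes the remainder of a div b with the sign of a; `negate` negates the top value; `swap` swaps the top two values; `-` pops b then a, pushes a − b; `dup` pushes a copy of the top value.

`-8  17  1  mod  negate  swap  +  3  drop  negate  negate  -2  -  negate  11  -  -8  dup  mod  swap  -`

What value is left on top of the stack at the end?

-8     -> [-8]
17     -> [-8, 17]
1      -> [-8, 17, 1]
mod    -> [-8, 0]
negate -> [-8, 0]
swap   -> [0, -8]
+      -> [-8]
3      -> [-8, 3]
drop   -> [-8]
negate -> [8]
negate -> [-8]
-2     -> [-8, -2]
-      -> [-6]
negate -> [6]
11     -> [6, 11]
-      -> [-5]
-8     -> [-5, -8]
dup    -> [-5, -8, -8]
mod    -> [-5, 0]
swap   -> [0, -5]
-      -> [5]

5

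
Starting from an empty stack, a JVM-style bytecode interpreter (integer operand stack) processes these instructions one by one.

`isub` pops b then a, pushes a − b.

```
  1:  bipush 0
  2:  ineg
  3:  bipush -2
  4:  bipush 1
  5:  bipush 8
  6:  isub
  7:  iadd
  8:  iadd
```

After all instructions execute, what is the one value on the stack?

bipush 0  : [0]
ineg      : [0]
bipush -2 : [0, -2]
bipush 1  : [0, -2, 1]
bipush 8  : [0, -2, 1, 8]
isub      : [0, -2, -7]
iadd      : [0, -9]
iadd      : [-9]

-9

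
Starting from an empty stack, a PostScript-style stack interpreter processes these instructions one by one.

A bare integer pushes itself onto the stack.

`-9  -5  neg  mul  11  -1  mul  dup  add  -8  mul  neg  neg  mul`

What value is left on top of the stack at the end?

-9  -> -9
-5  -> -9 -5
neg -> -9 5
mul -> -45
11  -> -45 11
-1  -> -45 11 -1
mul -> -45 -11
dup -> -45 -11 -11
add -> -45 -22
-8  -> -45 -22 -8
mul -> -45 176
neg -> -45 -176
neg -> -45 176
mul -> -7920

-7920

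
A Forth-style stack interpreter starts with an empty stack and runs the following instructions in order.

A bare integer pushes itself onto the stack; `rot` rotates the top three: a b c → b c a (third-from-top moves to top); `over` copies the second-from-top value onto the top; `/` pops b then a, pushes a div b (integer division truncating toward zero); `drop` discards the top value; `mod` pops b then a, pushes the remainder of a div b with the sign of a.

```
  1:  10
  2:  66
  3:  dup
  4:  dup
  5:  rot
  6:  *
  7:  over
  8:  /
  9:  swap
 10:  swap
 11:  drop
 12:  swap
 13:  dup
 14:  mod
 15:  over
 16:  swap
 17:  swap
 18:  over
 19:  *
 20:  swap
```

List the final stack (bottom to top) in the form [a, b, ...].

[66, 0, 0]

10   -> 10
66   -> 10 66
dup  -> 10 66 66
dup  -> 10 66 66 66
rot  -> 10 66 66 66
*    -> 10 66 4356
over -> 10 66 4356 66
/    -> 10 66 66
swap -> 10 66 66
swap -> 10 66 66
drop -> 10 66
swap -> 66 10
dup  -> 66 10 10
mod  -> 66 0
over -> 66 0 66
swap -> 66 66 0
swap -> 66 0 66
over -> 66 0 66 0
*    -> 66 0 0
swap -> 66 0 0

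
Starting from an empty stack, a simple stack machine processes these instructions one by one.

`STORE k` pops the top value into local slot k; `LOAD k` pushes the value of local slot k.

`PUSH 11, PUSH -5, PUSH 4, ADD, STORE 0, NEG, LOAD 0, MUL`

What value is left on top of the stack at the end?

PUSH 11 : [11]
PUSH -5 : [11, -5]
PUSH 4  : [11, -5, 4]
ADD     : [11, -1]
STORE 0 : [11]
NEG     : [-11]
LOAD 0  : [-11, -1]
MUL     : [11]

11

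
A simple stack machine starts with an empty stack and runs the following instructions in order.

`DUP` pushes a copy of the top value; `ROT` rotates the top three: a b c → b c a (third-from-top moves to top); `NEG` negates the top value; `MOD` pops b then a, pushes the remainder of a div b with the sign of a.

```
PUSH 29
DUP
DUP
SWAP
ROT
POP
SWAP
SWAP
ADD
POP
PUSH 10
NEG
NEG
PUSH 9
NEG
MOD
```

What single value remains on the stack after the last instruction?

PUSH 29 : [29]
DUP     : [29, 29]
DUP     : [29, 29, 29]
SWAP    : [29, 29, 29]
ROT     : [29, 29, 29]
POP     : [29, 29]
SWAP    : [29, 29]
SWAP    : [29, 29]
ADD     : [58]
POP     : []
PUSH 10 : [10]
NEG     : [-10]
NEG     : [10]
PUSH 9  : [10, 9]
NEG     : [10, -9]
MOD     : [1]

1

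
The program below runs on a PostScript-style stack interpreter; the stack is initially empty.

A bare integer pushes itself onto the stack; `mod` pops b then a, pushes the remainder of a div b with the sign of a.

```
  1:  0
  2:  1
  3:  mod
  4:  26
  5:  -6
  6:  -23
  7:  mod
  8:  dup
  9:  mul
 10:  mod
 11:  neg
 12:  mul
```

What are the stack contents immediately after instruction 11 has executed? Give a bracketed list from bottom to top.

[0, -26]

0    0
1    0 1
mod  0
26   0 26
-6   0 26 -6
-23  0 26 -6 -23
mod  0 26 -6
dup  0 26 -6 -6
mul  0 26 36
mod  0 26
neg  0 -26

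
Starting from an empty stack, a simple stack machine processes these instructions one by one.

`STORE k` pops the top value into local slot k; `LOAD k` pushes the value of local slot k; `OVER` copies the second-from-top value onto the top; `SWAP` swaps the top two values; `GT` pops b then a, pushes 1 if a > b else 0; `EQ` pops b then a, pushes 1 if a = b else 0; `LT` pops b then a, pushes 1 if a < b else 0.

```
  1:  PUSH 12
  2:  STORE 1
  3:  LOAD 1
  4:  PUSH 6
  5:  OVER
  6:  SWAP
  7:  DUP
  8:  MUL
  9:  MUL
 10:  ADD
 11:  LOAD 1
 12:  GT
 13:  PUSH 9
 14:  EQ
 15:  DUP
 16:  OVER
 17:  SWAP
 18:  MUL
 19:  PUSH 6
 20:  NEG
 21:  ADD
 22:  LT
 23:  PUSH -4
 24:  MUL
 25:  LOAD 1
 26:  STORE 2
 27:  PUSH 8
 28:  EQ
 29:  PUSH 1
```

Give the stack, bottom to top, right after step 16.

PUSH 12 -> 12
STORE 1 -> (empty)
LOAD 1  -> 12
PUSH 6  -> 12 6
OVER    -> 12 6 12
SWAP    -> 12 12 6
DUP     -> 12 12 6 6
MUL     -> 12 12 36
MUL     -> 12 432
ADD     -> 444
LOAD 1  -> 444 12
GT      -> 1
PUSH 9  -> 1 9
EQ      -> 0
DUP     -> 0 0
OVER    -> 0 0 0

[0, 0, 0]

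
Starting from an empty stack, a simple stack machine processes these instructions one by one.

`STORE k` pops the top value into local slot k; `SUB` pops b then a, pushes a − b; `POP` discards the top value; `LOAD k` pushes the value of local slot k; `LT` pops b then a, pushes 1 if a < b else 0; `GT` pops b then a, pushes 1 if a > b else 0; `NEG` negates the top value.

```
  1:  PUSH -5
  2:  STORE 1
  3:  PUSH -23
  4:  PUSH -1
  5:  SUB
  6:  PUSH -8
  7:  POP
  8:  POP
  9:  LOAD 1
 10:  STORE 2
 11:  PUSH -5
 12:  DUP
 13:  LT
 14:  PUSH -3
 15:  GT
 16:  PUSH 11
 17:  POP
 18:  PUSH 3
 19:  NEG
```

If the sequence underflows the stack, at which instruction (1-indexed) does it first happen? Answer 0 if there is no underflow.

0

PUSH -5  → -5
STORE 1  → (empty)
PUSH -23 → -23
PUSH -1  → -23 -1
SUB      → -22
PUSH -8  → -22 -8
POP      → -22
POP      → (empty)
LOAD 1   → -5
STORE 2  → (empty)
PUSH -5  → -5
DUP      → -5 -5
LT       → 0
PUSH -3  → 0 -3
GT       → 1
PUSH 11  → 1 11
POP      → 1
PUSH 3   → 1 3
NEG      → 1 -3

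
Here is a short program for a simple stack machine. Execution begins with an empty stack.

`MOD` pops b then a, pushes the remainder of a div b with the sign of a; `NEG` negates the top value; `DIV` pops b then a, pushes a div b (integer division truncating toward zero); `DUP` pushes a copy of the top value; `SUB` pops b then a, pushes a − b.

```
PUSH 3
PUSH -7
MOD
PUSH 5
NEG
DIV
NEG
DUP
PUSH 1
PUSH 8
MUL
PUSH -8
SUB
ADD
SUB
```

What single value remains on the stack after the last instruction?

PUSH 3   3
PUSH -7  3 -7
MOD      3
PUSH 5   3 5
NEG      3 -5
DIV      0
NEG      0
DUP      0 0
PUSH 1   0 0 1
PUSH 8   0 0 1 8
MUL      0 0 8
PUSH -8  0 0 8 -8
SUB      0 0 16
ADD      0 16
SUB      -16

-16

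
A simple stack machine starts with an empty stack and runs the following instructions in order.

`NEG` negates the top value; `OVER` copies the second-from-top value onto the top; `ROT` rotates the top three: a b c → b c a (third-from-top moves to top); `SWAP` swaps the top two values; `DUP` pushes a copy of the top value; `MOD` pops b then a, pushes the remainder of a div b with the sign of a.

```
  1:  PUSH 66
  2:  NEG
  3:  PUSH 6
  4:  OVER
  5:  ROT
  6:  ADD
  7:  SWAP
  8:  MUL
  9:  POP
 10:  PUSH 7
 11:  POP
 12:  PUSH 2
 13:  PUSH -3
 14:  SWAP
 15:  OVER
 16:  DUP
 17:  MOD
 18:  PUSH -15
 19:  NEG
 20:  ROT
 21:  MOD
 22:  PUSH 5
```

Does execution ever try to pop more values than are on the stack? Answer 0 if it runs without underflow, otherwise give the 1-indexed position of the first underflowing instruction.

0

PUSH 66  -> [66]
NEG      -> [-66]
PUSH 6   -> [-66, 6]
OVER     -> [-66, 6, -66]
ROT      -> [6, -66, -66]
ADD      -> [6, -132]
SWAP     -> [-132, 6]
MUL      -> [-792]
POP      -> []
PUSH 7   -> [7]
POP      -> []
PUSH 2   -> [2]
PUSH -3  -> [2, -3]
SWAP     -> [-3, 2]
OVER     -> [-3, 2, -3]
DUP      -> [-3, 2, -3, -3]
MOD      -> [-3, 2, 0]
PUSH -15 -> [-3, 2, 0, -15]
NEG      -> [-3, 2, 0, 15]
ROT      -> [-3, 0, 15, 2]
MOD      -> [-3, 0, 1]
PUSH 5   -> [-3, 0, 1, 5]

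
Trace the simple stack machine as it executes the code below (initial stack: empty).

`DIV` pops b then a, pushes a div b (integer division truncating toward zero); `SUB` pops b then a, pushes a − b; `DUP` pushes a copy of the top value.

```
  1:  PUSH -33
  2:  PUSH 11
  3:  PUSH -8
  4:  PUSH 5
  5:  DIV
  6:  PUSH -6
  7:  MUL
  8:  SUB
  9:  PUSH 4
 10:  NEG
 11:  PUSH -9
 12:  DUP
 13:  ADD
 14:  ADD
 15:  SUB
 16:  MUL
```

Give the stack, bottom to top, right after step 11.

[-33, 5, -4, -9]

PUSH -33 → -33
PUSH 11  → -33 11
PUSH -8  → -33 11 -8
PUSH 5   → -33 11 -8 5
DIV      → -33 11 -1
PUSH -6  → -33 11 -1 -6
MUL      → -33 11 6
SUB      → -33 5
PUSH 4   → -33 5 4
NEG      → -33 5 -4
PUSH -9  → -33 5 -4 -9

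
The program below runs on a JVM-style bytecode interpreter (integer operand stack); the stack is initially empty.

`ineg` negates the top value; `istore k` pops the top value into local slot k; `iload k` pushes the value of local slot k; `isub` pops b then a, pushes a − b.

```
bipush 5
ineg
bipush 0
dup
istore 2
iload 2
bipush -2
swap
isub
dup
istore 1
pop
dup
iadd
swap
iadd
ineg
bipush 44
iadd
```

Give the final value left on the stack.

bipush 5  -> 5
ineg      -> -5
bipush 0  -> -5 0
dup       -> -5 0 0
istore 2  -> -5 0
iload 2   -> -5 0 0
bipush -2 -> -5 0 0 -2
swap      -> -5 0 -2 0
isub      -> -5 0 -2
dup       -> -5 0 -2 -2
istore 1  -> -5 0 -2
pop       -> -5 0
dup       -> -5 0 0
iadd      -> -5 0
swap      -> 0 -5
iadd      -> -5
ineg      -> 5
bipush 44 -> 5 44
iadd      -> 49

49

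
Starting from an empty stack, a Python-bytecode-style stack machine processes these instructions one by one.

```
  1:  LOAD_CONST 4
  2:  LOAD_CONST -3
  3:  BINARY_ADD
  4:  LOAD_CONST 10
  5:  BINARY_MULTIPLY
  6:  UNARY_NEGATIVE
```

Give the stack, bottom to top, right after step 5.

[10]

LOAD_CONST 4    : 4
LOAD_CONST -3   : 4 -3
BINARY_ADD      : 1
LOAD_CONST 10   : 1 10
BINARY_MULTIPLY : 10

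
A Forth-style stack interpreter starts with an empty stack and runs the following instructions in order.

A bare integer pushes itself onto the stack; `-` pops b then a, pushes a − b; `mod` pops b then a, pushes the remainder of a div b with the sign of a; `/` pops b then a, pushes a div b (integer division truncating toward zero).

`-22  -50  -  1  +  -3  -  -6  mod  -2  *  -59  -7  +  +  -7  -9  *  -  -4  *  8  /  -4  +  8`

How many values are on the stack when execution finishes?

-22 -> -22
-50 -> -22 -50
-   -> 28
1   -> 28 1
+   -> 29
-3  -> 29 -3
-   -> 32
-6  -> 32 -6
mod -> 2
-2  -> 2 -2
*   -> -4
-59 -> -4 -59
-7  -> -4 -59 -7
+   -> -4 -66
+   -> -70
-7  -> -70 -7
-9  -> -70 -7 -9
*   -> -70 63
-   -> -133
-4  -> -133 -4
*   -> 532
8   -> 532 8
/   -> 66
-4  -> 66 -4
+   -> 62
8   -> 62 8

2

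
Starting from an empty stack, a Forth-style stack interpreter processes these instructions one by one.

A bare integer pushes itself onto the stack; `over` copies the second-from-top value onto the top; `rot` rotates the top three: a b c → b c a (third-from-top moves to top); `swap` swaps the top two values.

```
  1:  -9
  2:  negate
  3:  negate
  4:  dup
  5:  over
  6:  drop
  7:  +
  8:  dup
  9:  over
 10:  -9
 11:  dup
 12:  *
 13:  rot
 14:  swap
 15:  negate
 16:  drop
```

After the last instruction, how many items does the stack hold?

-9     -> [-9]
negate -> [9]
negate -> [-9]
dup    -> [-9, -9]
over   -> [-9, -9, -9]
drop   -> [-9, -9]
+      -> [-18]
dup    -> [-18, -18]
over   -> [-18, -18, -18]
-9     -> [-18, -18, -18, -9]
dup    -> [-18, -18, -18, -9, -9]
*      -> [-18, -18, -18, 81]
rot    -> [-18, -18, 81, -18]
swap   -> [-18, -18, -18, 81]
negate -> [-18, -18, -18, -81]
drop   -> [-18, -18, -18]

3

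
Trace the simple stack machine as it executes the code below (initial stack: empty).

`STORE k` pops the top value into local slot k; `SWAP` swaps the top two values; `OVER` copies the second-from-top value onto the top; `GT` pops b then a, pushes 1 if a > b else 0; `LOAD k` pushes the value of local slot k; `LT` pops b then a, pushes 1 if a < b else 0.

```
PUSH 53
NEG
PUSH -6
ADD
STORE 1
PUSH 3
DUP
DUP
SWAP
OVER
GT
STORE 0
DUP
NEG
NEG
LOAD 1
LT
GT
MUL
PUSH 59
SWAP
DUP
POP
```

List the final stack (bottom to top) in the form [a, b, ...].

PUSH 53  [53]
NEG      [-53]
PUSH -6  [-53, -6]
ADD      [-59]
STORE 1  []
PUSH 3   [3]
DUP      [3, 3]
DUP      [3, 3, 3]
SWAP     [3, 3, 3]
OVER     [3, 3, 3, 3]
GT       [3, 3, 0]
STORE 0  [3, 3]
DUP      [3, 3, 3]
NEG      [3, 3, -3]
NEG      [3, 3, 3]
LOAD 1   [3, 3, 3, -59]
LT       [3, 3, 0]
GT       [3, 1]
MUL      [3]
PUSH 59  [3, 59]
SWAP     [59, 3]
DUP      [59, 3, 3]
POP      [59, 3]

[59, 3]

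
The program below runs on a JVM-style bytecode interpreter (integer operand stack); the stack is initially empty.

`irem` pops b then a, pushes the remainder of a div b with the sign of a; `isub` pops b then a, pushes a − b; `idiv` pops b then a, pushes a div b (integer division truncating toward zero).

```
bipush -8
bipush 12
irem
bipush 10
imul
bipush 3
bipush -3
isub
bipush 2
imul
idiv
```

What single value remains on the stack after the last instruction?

bipush -8 : [-8]
bipush 12 : [-8, 12]
irem      : [-8]
bipush 10 : [-8, 10]
imul      : [-80]
bipush 3  : [-80, 3]
bipush -3 : [-80, 3, -3]
isub      : [-80, 6]
bipush 2  : [-80, 6, 2]
imul      : [-80, 12]
idiv      : [-6]

-6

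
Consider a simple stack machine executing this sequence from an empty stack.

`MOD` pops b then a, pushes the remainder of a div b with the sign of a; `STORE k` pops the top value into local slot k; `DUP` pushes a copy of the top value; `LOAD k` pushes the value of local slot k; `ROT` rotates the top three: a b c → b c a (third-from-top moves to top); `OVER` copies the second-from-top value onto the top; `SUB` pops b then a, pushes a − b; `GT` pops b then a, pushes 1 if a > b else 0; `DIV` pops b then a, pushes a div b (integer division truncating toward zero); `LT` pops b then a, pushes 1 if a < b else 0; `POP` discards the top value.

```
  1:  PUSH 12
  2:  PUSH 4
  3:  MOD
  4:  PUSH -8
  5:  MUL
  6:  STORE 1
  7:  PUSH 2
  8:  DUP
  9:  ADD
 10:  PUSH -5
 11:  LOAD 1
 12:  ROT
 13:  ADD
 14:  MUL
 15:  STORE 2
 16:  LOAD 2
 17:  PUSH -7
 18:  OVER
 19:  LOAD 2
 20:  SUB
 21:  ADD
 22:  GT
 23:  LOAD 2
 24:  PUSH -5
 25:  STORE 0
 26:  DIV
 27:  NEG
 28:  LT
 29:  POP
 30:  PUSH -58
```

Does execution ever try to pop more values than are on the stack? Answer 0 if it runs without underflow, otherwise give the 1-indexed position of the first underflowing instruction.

28

PUSH 12 : [12]
PUSH 4  : [12, 4]
MOD     : [0]
PUSH -8 : [0, -8]
MUL     : [0]
STORE 1 : []
PUSH 2  : [2]
DUP     : [2, 2]
ADD     : [4]
PUSH -5 : [4, -5]
LOAD 1  : [4, -5, 0]
ROT     : [-5, 0, 4]
ADD     : [-5, 4]
MUL     : [-20]
STORE 2 : []
LOAD 2  : [-20]
PUSH -7 : [-20, -7]
OVER    : [-20, -7, -20]
LOAD 2  : [-20, -7, -20, -20]
SUB     : [-20, -7, 0]
ADD     : [-20, -7]
GT      : [0]
LOAD 2  : [0, -20]
PUSH -5 : [0, -20, -5]
STORE 0 : [0, -20]
DIV     : [0]
NEG     : [0]
LT  — needs 2 operands, stack has 1 → underflow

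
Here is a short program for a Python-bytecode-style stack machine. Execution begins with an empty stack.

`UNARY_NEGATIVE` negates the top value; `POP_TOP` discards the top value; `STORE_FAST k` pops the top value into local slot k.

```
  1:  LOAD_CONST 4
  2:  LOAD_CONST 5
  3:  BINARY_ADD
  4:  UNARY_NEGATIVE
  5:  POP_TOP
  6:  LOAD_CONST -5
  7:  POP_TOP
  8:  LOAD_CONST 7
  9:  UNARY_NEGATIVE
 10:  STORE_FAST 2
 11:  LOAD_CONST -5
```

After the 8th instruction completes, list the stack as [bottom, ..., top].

LOAD_CONST 4    [4]
LOAD_CONST 5    [4, 5]
BINARY_ADD      [9]
UNARY_NEGATIVE  [-9]
POP_TOP         []
LOAD_CONST -5   [-5]
POP_TOP         []
LOAD_CONST 7    [7]

[7]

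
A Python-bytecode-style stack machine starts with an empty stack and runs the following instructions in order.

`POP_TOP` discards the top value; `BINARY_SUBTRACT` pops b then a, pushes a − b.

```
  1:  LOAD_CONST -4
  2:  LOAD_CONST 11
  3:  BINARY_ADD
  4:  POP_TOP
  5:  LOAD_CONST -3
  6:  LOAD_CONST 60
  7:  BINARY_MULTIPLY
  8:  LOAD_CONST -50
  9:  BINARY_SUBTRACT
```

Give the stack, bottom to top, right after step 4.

[]

LOAD_CONST -4 -> -4
LOAD_CONST 11 -> -4 11
BINARY_ADD    -> 7
POP_TOP       -> (empty)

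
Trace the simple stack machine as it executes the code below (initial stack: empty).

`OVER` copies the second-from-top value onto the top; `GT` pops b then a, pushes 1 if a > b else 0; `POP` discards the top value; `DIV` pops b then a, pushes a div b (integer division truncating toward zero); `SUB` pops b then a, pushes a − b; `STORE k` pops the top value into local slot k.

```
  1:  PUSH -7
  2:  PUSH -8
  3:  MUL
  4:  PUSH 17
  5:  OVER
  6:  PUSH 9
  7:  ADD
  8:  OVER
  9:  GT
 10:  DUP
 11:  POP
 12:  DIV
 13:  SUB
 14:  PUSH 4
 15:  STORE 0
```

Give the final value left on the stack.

39

PUSH -7  -7
PUSH -8  -7 -8
MUL      56
PUSH 17  56 17
OVER     56 17 56
PUSH 9   56 17 56 9
ADD      56 17 65
OVER     56 17 65 17
GT       56 17 1
DUP      56 17 1 1
POP      56 17 1
DIV      56 17
SUB      39
PUSH 4   39 4
STORE 0  39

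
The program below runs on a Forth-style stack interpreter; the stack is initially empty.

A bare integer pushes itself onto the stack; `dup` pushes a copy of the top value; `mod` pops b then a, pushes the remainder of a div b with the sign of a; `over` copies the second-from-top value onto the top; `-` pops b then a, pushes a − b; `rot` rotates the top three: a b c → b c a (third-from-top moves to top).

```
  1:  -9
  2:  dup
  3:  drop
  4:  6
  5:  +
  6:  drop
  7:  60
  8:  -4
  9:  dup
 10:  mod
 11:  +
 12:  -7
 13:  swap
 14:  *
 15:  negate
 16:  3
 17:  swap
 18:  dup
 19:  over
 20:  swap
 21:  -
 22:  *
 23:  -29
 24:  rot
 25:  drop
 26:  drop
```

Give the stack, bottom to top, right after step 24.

-9     -> [-9]
dup    -> [-9, -9]
drop   -> [-9]
6      -> [-9, 6]
+      -> [-3]
drop   -> []
60     -> [60]
-4     -> [60, -4]
dup    -> [60, -4, -4]
mod    -> [60, 0]
+      -> [60]
-7     -> [60, -7]
swap   -> [-7, 60]
*      -> [-420]
negate -> [420]
3      -> [420, 3]
swap   -> [3, 420]
dup    -> [3, 420, 420]
over   -> [3, 420, 420, 420]
swap   -> [3, 420, 420, 420]
-      -> [3, 420, 0]
*      -> [3, 0]
-29    -> [3, 0, -29]
rot    -> [0, -29, 3]

[0, -29, 3]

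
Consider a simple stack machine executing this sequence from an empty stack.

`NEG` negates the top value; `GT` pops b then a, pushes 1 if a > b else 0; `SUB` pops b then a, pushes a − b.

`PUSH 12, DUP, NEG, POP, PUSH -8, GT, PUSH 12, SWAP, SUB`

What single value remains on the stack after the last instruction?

PUSH 12 : [12]
DUP     : [12, 12]
NEG     : [12, -12]
POP     : [12]
PUSH -8 : [12, -8]
GT      : [1]
PUSH 12 : [1, 12]
SWAP    : [12, 1]
SUB     : [11]

11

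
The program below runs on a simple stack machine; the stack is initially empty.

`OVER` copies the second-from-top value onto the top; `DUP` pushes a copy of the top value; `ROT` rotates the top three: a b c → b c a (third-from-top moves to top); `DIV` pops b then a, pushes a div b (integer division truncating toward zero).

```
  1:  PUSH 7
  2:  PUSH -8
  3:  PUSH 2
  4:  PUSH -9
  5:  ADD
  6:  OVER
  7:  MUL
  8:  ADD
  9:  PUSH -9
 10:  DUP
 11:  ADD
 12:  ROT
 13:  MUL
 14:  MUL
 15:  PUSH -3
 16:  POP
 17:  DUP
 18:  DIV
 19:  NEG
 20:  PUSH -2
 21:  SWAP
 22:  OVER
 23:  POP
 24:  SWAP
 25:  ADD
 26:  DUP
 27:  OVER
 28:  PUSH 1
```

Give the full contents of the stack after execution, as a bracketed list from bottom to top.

PUSH 7  → 7
PUSH -8 → 7 -8
PUSH 2  → 7 -8 2
PUSH -9 → 7 -8 2 -9
ADD     → 7 -8 -7
OVER    → 7 -8 -7 -8
MUL     → 7 -8 56
ADD     → 7 48
PUSH -9 → 7 48 -9
DUP     → 7 48 -9 -9
ADD     → 7 48 -18
ROT     → 48 -18 7
MUL     → 48 -126
MUL     → -6048
PUSH -3 → -6048 -3
POP     → -6048
DUP     → -6048 -6048
DIV     → 1
NEG     → -1
PUSH -2 → -1 -2
SWAP    → -2 -1
OVER    → -2 -1 -2
POP     → -2 -1
SWAP    → -1 -2
ADD     → -3
DUP     → -3 -3
OVER    → -3 -3 -3
PUSH 1  → -3 -3 -3 1

[-3, -3, -3, 1]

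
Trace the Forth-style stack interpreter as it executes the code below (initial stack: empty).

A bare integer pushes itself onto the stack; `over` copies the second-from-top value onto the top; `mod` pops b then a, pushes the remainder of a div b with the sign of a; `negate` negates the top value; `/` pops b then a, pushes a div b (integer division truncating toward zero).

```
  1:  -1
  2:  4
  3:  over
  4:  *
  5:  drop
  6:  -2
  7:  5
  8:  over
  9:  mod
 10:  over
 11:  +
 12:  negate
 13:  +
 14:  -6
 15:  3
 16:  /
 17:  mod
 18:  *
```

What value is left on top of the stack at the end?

1

-1     → -1
4      → -1 4
over   → -1 4 -1
*      → -1 -4
drop   → -1
-2     → -1 -2
5      → -1 -2 5
over   → -1 -2 5 -2
mod    → -1 -2 1
over   → -1 -2 1 -2
+      → -1 -2 -1
negate → -1 -2 1
+      → -1 -1
-6     → -1 -1 -6
3      → -1 -1 -6 3
/      → -1 -1 -2
mod    → -1 -1
*      → 1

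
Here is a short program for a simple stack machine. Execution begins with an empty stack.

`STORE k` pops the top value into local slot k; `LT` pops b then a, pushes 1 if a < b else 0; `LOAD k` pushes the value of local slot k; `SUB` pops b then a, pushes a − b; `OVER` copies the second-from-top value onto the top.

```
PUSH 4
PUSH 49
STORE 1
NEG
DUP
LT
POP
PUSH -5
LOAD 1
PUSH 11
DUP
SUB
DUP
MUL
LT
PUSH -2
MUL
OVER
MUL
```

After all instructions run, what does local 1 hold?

PUSH 4  → 4
PUSH 49 → 4 49
STORE 1 → 4
NEG     → -4
DUP     → -4 -4
LT      → 0
POP     → (empty)
PUSH -5 → -5
LOAD 1  → -5 49
PUSH 11 → -5 49 11
DUP     → -5 49 11 11
SUB     → -5 49 0
DUP     → -5 49 0 0
MUL     → -5 49 0
LT      → -5 0
PUSH -2 → -5 0 -2
MUL     → -5 0
OVER    → -5 0 -5
MUL     → -5 0

49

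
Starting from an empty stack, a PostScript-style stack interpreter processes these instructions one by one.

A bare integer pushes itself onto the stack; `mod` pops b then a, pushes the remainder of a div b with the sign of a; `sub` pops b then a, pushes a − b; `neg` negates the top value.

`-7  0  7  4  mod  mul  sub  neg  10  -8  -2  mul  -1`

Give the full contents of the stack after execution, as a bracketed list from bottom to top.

-7  : -7
0   : -7 0
7   : -7 0 7
4   : -7 0 7 4
mod : -7 0 3
mul : -7 0
sub : -7
neg : 7
10  : 7 10
-8  : 7 10 -8
-2  : 7 10 -8 -2
mul : 7 10 16
-1  : 7 10 16 -1

[7, 10, 16, -1]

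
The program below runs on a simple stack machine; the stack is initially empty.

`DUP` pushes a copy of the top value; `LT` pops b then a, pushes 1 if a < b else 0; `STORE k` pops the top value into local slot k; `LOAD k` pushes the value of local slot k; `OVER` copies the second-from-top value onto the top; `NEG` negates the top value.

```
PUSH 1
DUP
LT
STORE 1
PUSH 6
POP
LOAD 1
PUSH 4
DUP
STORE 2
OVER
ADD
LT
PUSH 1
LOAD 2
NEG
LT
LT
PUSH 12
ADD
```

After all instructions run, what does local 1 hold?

0

PUSH 1  : [1]
DUP     : [1, 1]
LT      : [0]
STORE 1 : []
PUSH 6  : [6]
POP     : []
LOAD 1  : [0]
PUSH 4  : [0, 4]
DUP     : [0, 4, 4]
STORE 2 : [0, 4]
OVER    : [0, 4, 0]
ADD     : [0, 4]
LT      : [1]
PUSH 1  : [1, 1]
LOAD 2  : [1, 1, 4]
NEG     : [1, 1, -4]
LT      : [1, 0]
LT      : [0]
PUSH 12 : [0, 12]
ADD     : [12]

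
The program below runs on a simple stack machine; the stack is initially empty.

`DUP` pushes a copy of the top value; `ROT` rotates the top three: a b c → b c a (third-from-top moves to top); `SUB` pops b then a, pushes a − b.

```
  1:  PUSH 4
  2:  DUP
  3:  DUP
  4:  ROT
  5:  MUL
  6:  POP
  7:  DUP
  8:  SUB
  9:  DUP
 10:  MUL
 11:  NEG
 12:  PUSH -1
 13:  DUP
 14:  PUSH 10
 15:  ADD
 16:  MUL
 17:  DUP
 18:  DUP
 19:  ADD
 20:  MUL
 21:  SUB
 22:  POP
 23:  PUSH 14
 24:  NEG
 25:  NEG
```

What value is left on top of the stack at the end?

14

PUSH 4  -> 4
DUP     -> 4 4
DUP     -> 4 4 4
ROT     -> 4 4 4
MUL     -> 4 16
POP     -> 4
DUP     -> 4 4
SUB     -> 0
DUP     -> 0 0
MUL     -> 0
NEG     -> 0
PUSH -1 -> 0 -1
DUP     -> 0 -1 -1
PUSH 10 -> 0 -1 -1 10
ADD     -> 0 -1 9
MUL     -> 0 -9
DUP     -> 0 -9 -9
DUP     -> 0 -9 -9 -9
ADD     -> 0 -9 -18
MUL     -> 0 162
SUB     -> -162
POP     -> (empty)
PUSH 14 -> 14
NEG     -> -14
NEG     -> 14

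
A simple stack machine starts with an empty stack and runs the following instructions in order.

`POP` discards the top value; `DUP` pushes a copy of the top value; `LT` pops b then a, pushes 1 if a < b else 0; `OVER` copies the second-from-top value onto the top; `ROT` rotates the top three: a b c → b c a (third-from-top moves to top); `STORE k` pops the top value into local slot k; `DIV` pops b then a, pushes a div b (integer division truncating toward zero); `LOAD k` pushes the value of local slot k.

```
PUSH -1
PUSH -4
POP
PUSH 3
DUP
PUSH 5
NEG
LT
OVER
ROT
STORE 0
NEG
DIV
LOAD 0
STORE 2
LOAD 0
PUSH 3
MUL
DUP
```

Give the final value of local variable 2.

3

PUSH -1  -1
PUSH -4  -1 -4
POP      -1
PUSH 3   -1 3
DUP      -1 3 3
PUSH 5   -1 3 3 5
NEG      -1 3 3 -5
LT       -1 3 0
OVER     -1 3 0 3
ROT      -1 0 3 3
STORE 0  -1 0 3
NEG      -1 0 -3
DIV      -1 0
LOAD 0   -1 0 3
STORE 2  -1 0
LOAD 0   -1 0 3
PUSH 3   -1 0 3 3
MUL      -1 0 9
DUP      -1 0 9 9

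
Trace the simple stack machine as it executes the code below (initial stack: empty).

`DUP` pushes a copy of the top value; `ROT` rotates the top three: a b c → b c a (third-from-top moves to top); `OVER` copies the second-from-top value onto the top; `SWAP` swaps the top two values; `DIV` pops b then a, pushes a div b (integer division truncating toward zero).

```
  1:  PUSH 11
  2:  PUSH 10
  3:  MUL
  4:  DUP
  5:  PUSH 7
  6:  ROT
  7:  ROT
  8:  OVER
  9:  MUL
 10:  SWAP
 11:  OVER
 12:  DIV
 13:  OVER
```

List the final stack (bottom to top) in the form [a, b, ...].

PUSH 11 → 11
PUSH 10 → 11 10
MUL     → 110
DUP     → 110 110
PUSH 7  → 110 110 7
ROT     → 110 7 110
ROT     → 7 110 110
OVER    → 7 110 110 110
MUL     → 7 110 12100
SWAP    → 7 12100 110
OVER    → 7 12100 110 12100
DIV     → 7 12100 0
OVER    → 7 12100 0 12100

[7, 12100, 0, 12100]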